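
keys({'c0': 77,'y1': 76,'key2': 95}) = ['c0', 'y1', 'key2']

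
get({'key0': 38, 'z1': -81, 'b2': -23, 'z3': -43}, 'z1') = -81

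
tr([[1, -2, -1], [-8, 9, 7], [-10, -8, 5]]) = diagonal: 1 + 9 + 5
= 15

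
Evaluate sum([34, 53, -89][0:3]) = -2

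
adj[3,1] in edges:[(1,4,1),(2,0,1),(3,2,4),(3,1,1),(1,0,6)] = 1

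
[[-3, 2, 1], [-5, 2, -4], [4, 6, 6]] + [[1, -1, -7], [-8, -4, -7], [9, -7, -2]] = [[-2, 1, -6], [-13, -2, -11], [13, -1, 4]]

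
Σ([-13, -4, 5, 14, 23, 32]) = (-13) + (-4) + 5 + 14 + 23 + 32
= 57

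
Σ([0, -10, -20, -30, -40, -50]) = -150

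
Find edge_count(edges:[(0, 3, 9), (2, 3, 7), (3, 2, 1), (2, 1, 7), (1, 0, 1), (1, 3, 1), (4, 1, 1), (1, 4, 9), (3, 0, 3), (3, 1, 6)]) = 10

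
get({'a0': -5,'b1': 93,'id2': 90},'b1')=93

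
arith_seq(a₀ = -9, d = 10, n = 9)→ a_0 = -9 + 0*10 = -9
a_1 = -9 + 1*10 = 1
a_2 = -9 + 2*10 = 11
...
= [-9, 1, 11, 21, 31, 41, 51, 61, 71]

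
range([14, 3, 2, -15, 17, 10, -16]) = 33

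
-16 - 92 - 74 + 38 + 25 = -119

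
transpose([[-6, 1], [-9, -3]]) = [[-6, -9], [1, -3]]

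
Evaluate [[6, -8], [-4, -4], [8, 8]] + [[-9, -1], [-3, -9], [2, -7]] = [[-3, -9], [-7, -13], [10, 1]]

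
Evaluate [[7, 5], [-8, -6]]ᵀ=[[7, -8], [5, -6]]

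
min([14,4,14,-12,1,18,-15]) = -15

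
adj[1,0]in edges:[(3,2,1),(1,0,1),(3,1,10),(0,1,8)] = 1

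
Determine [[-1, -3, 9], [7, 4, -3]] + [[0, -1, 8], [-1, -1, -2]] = [[-1, -4, 17], [6, 3, -5]]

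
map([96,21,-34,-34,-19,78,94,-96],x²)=(96)²=9216, (21)²=441, (-34)²=1156, (-34)²=1156, (-19)²=361, (78)²=6084, (94)²=8836, (-96)²=9216
= [9216, 441, 1156, 1156, 361, 6084, 8836, 9216]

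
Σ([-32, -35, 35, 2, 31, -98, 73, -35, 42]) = -17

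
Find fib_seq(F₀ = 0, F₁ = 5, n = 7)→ [0, 5, 5, 10, 15, 25, 40]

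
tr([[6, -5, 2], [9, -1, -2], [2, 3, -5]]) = 0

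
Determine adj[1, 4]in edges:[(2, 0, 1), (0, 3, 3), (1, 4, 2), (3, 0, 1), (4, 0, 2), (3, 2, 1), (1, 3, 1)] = 2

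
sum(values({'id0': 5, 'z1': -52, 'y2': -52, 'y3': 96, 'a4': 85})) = 82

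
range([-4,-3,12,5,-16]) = 28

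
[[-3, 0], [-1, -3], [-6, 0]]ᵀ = [[-3, -1, -6], [0, -3, 0]]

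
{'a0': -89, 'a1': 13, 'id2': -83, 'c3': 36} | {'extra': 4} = {'a0': -89, 'a1': 13, 'id2': -83, 'c3': 36, 'extra': 4}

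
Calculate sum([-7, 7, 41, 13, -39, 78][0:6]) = 93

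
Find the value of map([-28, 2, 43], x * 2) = -28*2=-56, 2*2=4, 43*2=86
= [-56, 4, 86]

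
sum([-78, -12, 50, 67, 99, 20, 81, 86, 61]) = 374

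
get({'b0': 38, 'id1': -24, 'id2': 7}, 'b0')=38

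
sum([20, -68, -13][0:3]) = slice → [20, -68, -13]
20 + (-68) + (-13)
= -61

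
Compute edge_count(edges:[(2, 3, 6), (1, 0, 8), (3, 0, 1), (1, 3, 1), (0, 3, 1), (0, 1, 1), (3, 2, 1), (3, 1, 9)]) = 8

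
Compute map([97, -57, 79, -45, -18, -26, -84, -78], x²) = (97)²=9409, (-57)²=3249, (79)²=6241, (-45)²=2025, (-18)²=324, (-26)²=676, (-84)²=7056, (-78)²=6084
= [9409, 3249, 6241, 2025, 324, 676, 7056, 6084]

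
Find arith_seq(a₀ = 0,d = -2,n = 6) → [0, -2, -4, -6, -8, -10]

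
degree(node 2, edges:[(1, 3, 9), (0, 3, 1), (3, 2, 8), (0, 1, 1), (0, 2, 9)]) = 2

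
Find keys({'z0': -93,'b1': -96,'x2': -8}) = ['z0', 'b1', 'x2']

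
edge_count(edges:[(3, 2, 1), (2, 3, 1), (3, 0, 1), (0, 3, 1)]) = 4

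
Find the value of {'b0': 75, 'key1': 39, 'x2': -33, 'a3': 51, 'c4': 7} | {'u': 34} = {'b0': 75, 'key1': 39, 'x2': -33, 'a3': 51, 'c4': 7, 'u': 34}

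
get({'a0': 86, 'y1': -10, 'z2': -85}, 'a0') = 86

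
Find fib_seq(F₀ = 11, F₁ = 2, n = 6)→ [11, 2, 13, 15, 28, 43]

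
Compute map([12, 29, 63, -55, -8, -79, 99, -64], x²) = [144, 841, 3969, 3025, 64, 6241, 9801, 4096]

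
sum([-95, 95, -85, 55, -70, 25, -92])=(-95) + 95 + (-85) + 55 + (-70) + 25 + (-92)
= -167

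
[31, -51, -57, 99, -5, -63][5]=-63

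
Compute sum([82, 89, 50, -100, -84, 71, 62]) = 170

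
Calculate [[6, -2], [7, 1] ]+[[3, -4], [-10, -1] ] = [[9, -6], [-3, 0]]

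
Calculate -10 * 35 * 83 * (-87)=2527350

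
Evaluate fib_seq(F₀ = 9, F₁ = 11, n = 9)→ [9, 11, 20, 31, 51, 82, 133, 215, 348]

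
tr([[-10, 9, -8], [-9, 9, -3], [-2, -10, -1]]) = -2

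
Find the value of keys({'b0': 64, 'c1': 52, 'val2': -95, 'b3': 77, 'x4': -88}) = ['b0', 'c1', 'val2', 'b3', 'x4']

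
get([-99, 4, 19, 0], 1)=4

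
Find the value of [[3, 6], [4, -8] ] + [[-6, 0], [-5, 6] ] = [[-3, 6], [-1, -2]]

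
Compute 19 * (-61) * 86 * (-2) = 199348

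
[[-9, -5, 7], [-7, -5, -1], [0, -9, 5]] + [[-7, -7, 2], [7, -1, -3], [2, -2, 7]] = [[-16, -12, 9], [0, -6, -4], [2, -11, 12]]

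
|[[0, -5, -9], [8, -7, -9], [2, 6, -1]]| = -508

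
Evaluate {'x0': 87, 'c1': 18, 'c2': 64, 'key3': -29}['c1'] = 18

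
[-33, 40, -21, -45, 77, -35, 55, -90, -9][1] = 40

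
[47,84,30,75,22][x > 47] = [84, 75]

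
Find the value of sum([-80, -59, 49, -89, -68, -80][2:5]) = -108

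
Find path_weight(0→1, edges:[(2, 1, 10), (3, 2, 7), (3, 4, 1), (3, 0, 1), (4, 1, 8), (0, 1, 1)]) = 1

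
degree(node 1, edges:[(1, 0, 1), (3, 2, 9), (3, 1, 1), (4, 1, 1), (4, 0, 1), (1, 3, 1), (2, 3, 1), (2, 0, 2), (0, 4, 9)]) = incident: (1,0), (3,1), (4,1), (1,3)
= 4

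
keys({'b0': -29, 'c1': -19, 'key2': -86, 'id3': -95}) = ['b0', 'c1', 'key2', 'id3']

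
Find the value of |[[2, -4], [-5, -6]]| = (2)*(-6) - (-4)*(-5)
= -32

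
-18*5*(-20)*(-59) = -106200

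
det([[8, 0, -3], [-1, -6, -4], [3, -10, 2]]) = -500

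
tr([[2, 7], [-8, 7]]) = 9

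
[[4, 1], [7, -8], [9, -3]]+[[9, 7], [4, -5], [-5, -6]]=[[13, 8], [11, -13], [4, -9]]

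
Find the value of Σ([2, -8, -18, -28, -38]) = -90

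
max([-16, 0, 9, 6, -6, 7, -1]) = 9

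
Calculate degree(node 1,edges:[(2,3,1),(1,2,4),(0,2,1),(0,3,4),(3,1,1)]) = incident: (1,2), (3,1)
= 2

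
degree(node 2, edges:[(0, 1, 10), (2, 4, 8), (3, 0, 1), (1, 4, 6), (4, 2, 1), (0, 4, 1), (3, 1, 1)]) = incident: (2,4), (4,2)
= 2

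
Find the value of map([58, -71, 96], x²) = [3364, 5041, 9216]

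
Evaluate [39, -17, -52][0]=39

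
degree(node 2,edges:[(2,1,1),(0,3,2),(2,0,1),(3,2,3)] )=incident: (2,1), (2,0), (3,2)
= 3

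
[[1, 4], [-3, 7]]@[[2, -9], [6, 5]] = C[0][0] = (1)*(2) + (4)*(6) = 26
C[0][1] = (1)*(-9) + (4)*(5) = 11
C[1][0] = (-3)*(2) + (7)*(6) = 36
C[1][1] = (-3)*(-9) + (7)*(5) = 62
= [[26, 11], [36, 62]]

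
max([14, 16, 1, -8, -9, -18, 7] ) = 16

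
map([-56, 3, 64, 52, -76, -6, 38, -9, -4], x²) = [3136, 9, 4096, 2704, 5776, 36, 1444, 81, 16]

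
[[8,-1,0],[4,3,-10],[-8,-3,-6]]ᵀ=[[8, 4, -8], [-1, 3, -3], [0, -10, -6]]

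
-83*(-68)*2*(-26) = -293488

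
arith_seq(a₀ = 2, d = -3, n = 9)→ [2, -1, -4, -7, -10, -13, -16, -19, -22]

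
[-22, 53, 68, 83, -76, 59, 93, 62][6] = 93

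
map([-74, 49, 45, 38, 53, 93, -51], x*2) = -74*2=-148, 49*2=98, 45*2=90, 38*2=76, 53*2=106, 93*2=186, -51*2=-102
= [-148, 98, 90, 76, 106, 186, -102]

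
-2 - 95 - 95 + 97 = -95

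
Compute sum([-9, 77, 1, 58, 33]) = 160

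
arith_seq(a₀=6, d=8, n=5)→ a_0 = 6 + 0*8 = 6
a_1 = 6 + 1*8 = 14
a_2 = 6 + 2*8 = 22
...
= [6, 14, 22, 30, 38]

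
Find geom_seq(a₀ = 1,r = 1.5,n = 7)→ [1.0, 1.5, 2.25, 3.375, 5.0625, 7.59375, 11.390625]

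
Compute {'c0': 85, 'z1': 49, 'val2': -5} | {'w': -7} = {'c0': 85, 'z1': 49, 'val2': -5, 'w': -7}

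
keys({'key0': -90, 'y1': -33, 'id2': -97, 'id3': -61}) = ['key0', 'y1', 'id2', 'id3']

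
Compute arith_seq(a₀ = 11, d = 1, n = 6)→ [11, 12, 13, 14, 15, 16]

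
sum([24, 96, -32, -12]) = 76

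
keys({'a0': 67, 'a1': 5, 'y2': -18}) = ['a0', 'a1', 'y2']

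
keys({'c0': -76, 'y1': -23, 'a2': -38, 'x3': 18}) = ['c0', 'y1', 'a2', 'x3']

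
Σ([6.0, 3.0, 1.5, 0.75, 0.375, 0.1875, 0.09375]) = 6.0 + 3.0 + 1.5 + 0.75 + 0.375 + 0.1875 + 0.09375
= 11.90625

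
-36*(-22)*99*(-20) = -1568160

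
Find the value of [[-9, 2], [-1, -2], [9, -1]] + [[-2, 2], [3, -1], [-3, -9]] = [[-11, 4], [2, -3], [6, -10]]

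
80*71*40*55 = 12496000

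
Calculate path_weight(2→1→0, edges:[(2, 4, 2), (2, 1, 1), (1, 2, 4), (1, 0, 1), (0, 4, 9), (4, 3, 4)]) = 2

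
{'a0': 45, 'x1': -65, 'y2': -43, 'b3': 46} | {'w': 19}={'a0': 45, 'x1': -65, 'y2': -43, 'b3': 46, 'w': 19}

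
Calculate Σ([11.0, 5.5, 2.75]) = 19.25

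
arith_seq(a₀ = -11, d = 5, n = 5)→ a_0 = -11 + 0*5 = -11
a_1 = -11 + 1*5 = -6
a_2 = -11 + 2*5 = -1
...
= [-11, -6, -1, 4, 9]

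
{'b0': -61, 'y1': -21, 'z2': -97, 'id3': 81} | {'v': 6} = {'b0': -61, 'y1': -21, 'z2': -97, 'id3': 81, 'v': 6}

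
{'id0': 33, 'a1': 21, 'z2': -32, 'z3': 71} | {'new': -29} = {'id0': 33, 'a1': 21, 'z2': -32, 'z3': 71, 'new': -29}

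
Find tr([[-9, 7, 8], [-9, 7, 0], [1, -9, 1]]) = diagonal: (-9) + 7 + 1
= -1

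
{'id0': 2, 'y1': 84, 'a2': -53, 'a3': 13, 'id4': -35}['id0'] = 2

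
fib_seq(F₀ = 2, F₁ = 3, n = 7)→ F_2 = F_1 + F_0 = 5
F_3 = F_2 + F_1 = 8
F_4 = F_3 + F_2 = 13
...
= [2, 3, 5, 8, 13, 21, 34]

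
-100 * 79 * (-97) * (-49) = -37548700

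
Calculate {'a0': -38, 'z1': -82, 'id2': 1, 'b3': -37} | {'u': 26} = {'a0': -38, 'z1': -82, 'id2': 1, 'b3': -37, 'u': 26}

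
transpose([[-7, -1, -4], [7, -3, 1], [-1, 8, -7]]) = [[-7, 7, -1], [-1, -3, 8], [-4, 1, -7]]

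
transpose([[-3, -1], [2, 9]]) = [[-3, 2], [-1, 9]]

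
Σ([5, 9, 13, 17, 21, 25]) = 90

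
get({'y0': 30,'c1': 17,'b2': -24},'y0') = 30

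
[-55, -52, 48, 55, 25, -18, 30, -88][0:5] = [-55, -52, 48, 55, 25]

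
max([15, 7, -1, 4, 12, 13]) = 15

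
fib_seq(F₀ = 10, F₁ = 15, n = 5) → [10, 15, 25, 40, 65]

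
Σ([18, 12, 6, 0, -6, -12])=18 + 12 + 6 + 0 + (-6) + (-12)
= 18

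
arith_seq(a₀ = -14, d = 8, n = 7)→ [-14, -6, 2, 10, 18, 26, 34]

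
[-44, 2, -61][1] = 2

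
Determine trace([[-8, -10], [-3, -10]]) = -18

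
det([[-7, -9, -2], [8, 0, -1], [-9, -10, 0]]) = (1)*(-7)*det([[0, -1], [-10, 0]]) + (-1)*(-9)*det([[8, -1], [-9, 0]]) + (1)*(-2)*det([[8, 0], [-9, -10]])
= 70 + -81 + 160
= 149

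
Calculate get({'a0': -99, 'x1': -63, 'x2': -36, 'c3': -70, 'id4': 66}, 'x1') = -63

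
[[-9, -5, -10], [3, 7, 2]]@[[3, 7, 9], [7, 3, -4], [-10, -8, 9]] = [[38, 2, -151], [38, 26, 17]]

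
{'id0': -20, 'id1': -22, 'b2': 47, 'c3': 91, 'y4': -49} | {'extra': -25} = {'id0': -20, 'id1': -22, 'b2': 47, 'c3': 91, 'y4': -49, 'extra': -25}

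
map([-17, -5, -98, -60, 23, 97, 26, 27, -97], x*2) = [-34, -10, -196, -120, 46, 194, 52, 54, -194]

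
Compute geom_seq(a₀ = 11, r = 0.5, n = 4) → a_0 = 11*0.5^0 = 11.0
a_1 = 11*0.5^1 = 5.5
a_2 = 11*0.5^2 = 2.75
...
= [11.0, 5.5, 2.75, 1.375]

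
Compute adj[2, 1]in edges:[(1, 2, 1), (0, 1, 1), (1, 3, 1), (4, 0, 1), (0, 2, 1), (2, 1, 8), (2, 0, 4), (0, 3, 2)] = 8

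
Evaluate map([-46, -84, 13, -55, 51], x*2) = -46*2=-92, -84*2=-168, 13*2=26, -55*2=-110, 51*2=102
= [-92, -168, 26, -110, 102]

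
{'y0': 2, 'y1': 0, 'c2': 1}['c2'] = 1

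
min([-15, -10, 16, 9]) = -15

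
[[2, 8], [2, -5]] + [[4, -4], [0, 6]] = [[6, 4], [2, 1]]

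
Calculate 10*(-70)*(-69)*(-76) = -3670800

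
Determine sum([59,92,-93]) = 59 + 92 + (-93)
= 58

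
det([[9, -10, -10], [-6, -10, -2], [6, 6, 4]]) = (1)*(9)*det([[-10, -2], [6, 4]]) + (-1)*(-10)*det([[-6, -2], [6, 4]]) + (1)*(-10)*det([[-6, -10], [6, 6]])
= -252 + -120 + -240
= -612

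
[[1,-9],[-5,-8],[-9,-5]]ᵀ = [[1, -5, -9], [-9, -8, -5]]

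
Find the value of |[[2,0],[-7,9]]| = (2)*(9) - (0)*(-7)
= 18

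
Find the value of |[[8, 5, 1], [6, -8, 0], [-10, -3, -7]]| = (1)*(8)*det([[-8, 0], [-3, -7]]) + (-1)*(5)*det([[6, 0], [-10, -7]]) + (1)*(1)*det([[6, -8], [-10, -3]])
= 448 + 210 + -98
= 560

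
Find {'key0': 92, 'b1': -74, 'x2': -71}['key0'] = 92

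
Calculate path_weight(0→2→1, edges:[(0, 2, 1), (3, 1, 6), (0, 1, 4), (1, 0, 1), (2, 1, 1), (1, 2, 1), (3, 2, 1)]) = w(0→2)=1 + w(2→1)=1
= 2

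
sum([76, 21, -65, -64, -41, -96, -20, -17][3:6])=-201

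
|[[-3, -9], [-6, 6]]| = -72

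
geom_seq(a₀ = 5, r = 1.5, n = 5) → [5.0, 7.5, 11.25, 16.875, 25.3125]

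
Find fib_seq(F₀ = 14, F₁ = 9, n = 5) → F_2 = F_1 + F_0 = 23
F_3 = F_2 + F_1 = 32
F_4 = F_3 + F_2 = 55
= [14, 9, 23, 32, 55]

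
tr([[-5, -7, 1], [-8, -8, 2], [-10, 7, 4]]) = diagonal: (-5) + (-8) + 4
= -9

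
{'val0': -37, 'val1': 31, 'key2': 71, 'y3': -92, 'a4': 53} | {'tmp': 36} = {'val0': -37, 'val1': 31, 'key2': 71, 'y3': -92, 'a4': 53, 'tmp': 36}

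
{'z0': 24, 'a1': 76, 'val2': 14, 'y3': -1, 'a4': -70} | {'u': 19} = {'z0': 24, 'a1': 76, 'val2': 14, 'y3': -1, 'a4': -70, 'u': 19}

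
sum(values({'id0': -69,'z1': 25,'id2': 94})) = 50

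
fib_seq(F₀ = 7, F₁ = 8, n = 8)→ [7, 8, 15, 23, 38, 61, 99, 160]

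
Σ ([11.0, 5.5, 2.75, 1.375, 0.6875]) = 11.0 + 5.5 + 2.75 + 1.375 + 0.6875
= 21.3125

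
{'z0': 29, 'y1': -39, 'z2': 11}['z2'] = 11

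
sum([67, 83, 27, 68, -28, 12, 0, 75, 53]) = 67 + 83 + 27 + 68 + (-28) + 12 + 0 + 75 + 53
= 357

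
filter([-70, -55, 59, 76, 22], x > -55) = keep x where x > -55: -70✗, -55✗, 59✓, 76✓, 22✓
= [59, 76, 22]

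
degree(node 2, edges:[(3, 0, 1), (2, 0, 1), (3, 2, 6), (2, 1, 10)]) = incident: (2,0), (3,2), (2,1)
= 3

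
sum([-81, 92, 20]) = 31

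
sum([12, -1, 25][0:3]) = slice → [12, -1, 25]
12 + (-1) + 25
= 36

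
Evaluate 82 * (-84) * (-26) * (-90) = -16117920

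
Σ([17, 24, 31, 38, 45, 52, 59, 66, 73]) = 17 + 24 + 31 + 38 + 45 + 52 + 59 + 66 + 73
= 405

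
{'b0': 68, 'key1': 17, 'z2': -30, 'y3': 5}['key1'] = 17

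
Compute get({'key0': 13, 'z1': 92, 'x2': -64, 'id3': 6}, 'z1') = 92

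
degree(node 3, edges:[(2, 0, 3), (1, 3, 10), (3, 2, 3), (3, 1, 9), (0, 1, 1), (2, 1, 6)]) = 3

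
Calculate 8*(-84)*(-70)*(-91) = -4280640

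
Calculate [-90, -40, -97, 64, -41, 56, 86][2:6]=[-97, 64, -41, 56]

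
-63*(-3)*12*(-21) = -47628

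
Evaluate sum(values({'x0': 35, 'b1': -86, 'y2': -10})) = 35 + (-86) + (-10)
= -61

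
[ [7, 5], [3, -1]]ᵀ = [[7, 3], [5, -1]]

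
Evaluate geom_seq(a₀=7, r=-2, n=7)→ [7, -14, 28, -56, 112, -224, 448]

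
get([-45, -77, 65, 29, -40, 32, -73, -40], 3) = 29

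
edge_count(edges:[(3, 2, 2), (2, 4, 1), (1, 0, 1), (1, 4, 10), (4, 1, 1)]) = 5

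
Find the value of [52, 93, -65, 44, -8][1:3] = [93, -65]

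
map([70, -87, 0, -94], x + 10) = [80, -77, 10, -84]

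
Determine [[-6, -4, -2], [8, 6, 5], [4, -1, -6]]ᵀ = [[-6, 8, 4], [-4, 6, -1], [-2, 5, -6]]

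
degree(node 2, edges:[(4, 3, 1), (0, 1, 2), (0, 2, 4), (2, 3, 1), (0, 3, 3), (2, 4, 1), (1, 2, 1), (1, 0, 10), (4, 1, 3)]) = incident: (0,2), (2,3), (2,4), (1,2)
= 4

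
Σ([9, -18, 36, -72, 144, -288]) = 9 + -18 + 36 + -72 + 144 + -288
= -189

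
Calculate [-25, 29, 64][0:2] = [-25, 29]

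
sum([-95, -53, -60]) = -208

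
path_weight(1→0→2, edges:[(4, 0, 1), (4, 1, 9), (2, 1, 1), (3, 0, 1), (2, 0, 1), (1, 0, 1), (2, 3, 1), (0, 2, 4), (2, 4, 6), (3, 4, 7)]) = 5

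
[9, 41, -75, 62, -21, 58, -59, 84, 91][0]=9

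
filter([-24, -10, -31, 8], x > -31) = [-24, -10, 8]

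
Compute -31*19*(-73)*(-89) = -3826733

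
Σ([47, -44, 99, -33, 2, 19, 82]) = 172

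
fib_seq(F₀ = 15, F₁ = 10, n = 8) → F_2 = F_1 + F_0 = 25
F_3 = F_2 + F_1 = 35
F_4 = F_3 + F_2 = 60
...
= [15, 10, 25, 35, 60, 95, 155, 250]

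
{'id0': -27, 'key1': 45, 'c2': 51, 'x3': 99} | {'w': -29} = {'id0': -27, 'key1': 45, 'c2': 51, 'x3': 99, 'w': -29}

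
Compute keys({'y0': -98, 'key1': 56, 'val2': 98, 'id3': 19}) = ['y0', 'key1', 'val2', 'id3']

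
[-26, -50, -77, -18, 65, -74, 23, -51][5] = -74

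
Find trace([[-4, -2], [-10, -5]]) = diagonal: (-4) + (-5)
= -9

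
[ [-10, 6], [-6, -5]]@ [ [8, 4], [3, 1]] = [[-62, -34], [-63, -29]]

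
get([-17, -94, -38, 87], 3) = 87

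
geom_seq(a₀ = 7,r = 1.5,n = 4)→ [7.0, 10.5, 15.75, 23.625]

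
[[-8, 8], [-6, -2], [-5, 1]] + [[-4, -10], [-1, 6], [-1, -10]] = [[-12, -2], [-7, 4], [-6, -9]]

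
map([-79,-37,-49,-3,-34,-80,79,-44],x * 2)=-79*2=-158, -37*2=-74, -49*2=-98, -3*2=-6, -34*2=-68, -80*2=-160, 79*2=158, -44*2=-88
= [-158, -74, -98, -6, -68, -160, 158, -88]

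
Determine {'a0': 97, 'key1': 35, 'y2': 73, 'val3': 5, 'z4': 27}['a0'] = 97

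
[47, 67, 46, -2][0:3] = [47, 67, 46]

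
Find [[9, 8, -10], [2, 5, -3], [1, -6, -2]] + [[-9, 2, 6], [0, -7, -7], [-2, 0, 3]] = [[0, 10, -4], [2, -2, -10], [-1, -6, 1]]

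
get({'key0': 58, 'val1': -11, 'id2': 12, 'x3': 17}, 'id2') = 12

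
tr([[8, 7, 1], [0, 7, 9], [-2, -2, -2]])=13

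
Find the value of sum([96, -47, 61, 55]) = 165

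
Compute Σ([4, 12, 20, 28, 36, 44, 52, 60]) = 4 + 12 + 20 + 28 + 36 + 44 + 52 + 60
= 256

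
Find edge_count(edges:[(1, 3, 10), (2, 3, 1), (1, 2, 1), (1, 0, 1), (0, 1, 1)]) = 5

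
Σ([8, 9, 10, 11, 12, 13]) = 63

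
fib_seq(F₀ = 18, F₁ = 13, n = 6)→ F_2 = F_1 + F_0 = 31
F_3 = F_2 + F_1 = 44
F_4 = F_3 + F_2 = 75
...
= [18, 13, 31, 44, 75, 119]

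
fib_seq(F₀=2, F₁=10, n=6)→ [2, 10, 12, 22, 34, 56]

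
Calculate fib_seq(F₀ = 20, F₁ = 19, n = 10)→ [20, 19, 39, 58, 97, 155, 252, 407, 659, 1066]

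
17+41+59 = 117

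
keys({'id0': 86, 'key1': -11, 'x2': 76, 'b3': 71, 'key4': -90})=['id0', 'key1', 'x2', 'b3', 'key4']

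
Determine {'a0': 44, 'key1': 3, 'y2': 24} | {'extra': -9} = {'a0': 44, 'key1': 3, 'y2': 24, 'extra': -9}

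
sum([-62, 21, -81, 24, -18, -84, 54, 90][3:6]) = slice → [24, -18, -84]
24 + (-18) + (-84)
= -78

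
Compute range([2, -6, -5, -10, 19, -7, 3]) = 29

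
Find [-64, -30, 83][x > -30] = [83]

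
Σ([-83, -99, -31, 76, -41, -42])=(-83) + (-99) + (-31) + 76 + (-41) + (-42)
= -220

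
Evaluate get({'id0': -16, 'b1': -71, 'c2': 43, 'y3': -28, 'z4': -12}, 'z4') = -12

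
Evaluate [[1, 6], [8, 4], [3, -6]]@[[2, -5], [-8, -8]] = [[-46, -53], [-16, -72], [54, 33]]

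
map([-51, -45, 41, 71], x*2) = -51*2=-102, -45*2=-90, 41*2=82, 71*2=142
= [-102, -90, 82, 142]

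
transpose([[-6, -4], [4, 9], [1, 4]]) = [[-6, 4, 1], [-4, 9, 4]]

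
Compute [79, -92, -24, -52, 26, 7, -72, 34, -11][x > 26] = [79, 34]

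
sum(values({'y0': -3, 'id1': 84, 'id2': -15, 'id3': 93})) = 159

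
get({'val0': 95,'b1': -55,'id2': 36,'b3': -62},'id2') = 36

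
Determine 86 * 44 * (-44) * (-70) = 11654720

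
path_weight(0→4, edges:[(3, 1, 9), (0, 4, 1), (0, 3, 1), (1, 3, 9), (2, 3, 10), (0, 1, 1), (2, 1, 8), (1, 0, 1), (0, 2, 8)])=1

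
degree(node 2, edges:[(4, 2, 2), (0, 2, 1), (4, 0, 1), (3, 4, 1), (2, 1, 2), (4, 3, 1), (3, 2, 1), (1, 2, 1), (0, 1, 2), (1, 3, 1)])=incident: (4,2), (0,2), (2,1), (3,2), (1,2)
= 5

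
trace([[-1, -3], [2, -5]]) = diagonal: (-1) + (-5)
= -6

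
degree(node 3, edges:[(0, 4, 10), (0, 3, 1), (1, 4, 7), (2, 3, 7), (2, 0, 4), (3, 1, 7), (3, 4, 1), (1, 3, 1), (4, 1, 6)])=5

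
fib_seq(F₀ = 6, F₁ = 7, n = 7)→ [6, 7, 13, 20, 33, 53, 86]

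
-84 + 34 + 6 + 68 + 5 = 29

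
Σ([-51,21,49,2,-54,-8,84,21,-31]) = (-51) + 21 + 49 + 2 + (-54) + (-8) + 84 + 21 + (-31)
= 33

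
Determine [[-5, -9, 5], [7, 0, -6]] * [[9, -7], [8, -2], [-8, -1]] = C[0][0] = (-5)*(9) + (-9)*(8) + (5)*(-8) = -157
C[0][1] = (-5)*(-7) + (-9)*(-2) + (5)*(-1) = 48
C[1][0] = (7)*(9) + (0)*(8) + (-6)*(-8) = 111
C[1][1] = (7)*(-7) + (0)*(-2) + (-6)*(-1) = -43
= [[-157, 48], [111, -43]]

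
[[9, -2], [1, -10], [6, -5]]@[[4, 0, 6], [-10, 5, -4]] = C[0][0] = (9)*(4) + (-2)*(-10) = 56
C[0][1] = (9)*(0) + (-2)*(5) = -10
C[0][2] = (9)*(6) + (-2)*(-4) = 62
C[1][0] = (1)*(4) + (-10)*(-10) = 104
C[1][1] = (1)*(0) + (-10)*(5) = -50
C[1][2] = (1)*(6) + (-10)*(-4) = 46
... (3 more cells)
= [[56, -10, 62], [104, -50, 46], [74, -25, 56]]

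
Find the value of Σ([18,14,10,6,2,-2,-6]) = 42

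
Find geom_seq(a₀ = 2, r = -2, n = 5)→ [2, -4, 8, -16, 32]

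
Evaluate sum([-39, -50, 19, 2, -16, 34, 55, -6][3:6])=slice → [2, -16, 34]
2 + (-16) + 34
= 20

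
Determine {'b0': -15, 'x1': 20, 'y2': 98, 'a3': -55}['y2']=98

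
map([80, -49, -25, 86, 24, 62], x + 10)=80+10=90, -49+10=-39, -25+10=-15, 86+10=96, 24+10=34, 62+10=72
= [90, -39, -15, 96, 34, 72]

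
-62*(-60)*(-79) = -293880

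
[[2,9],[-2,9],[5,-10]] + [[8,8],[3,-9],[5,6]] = [[10, 17], [1, 0], [10, -4]]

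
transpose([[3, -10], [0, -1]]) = [[3, 0], [-10, -1]]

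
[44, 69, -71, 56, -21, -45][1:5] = [69, -71, 56, -21]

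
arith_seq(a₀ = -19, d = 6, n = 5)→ a_0 = -19 + 0*6 = -19
a_1 = -19 + 1*6 = -13
a_2 = -19 + 2*6 = -7
...
= [-19, -13, -7, -1, 5]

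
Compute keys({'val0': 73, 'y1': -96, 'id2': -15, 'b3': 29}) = ['val0', 'y1', 'id2', 'b3']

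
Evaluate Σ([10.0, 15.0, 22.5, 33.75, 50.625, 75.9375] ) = 207.8125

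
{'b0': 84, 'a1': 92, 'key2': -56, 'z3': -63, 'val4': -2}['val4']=-2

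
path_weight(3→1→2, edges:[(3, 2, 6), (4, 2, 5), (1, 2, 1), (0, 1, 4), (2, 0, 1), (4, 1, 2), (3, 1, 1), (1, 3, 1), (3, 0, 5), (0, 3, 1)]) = 2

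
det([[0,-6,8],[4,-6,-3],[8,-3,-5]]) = 312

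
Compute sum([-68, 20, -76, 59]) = (-68) + 20 + (-76) + 59
= -65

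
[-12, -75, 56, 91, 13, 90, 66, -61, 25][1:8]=[-75, 56, 91, 13, 90, 66, -61]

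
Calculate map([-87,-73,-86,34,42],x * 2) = [-174, -146, -172, 68, 84]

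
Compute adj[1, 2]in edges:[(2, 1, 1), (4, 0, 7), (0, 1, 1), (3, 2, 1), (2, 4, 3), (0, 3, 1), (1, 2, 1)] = 1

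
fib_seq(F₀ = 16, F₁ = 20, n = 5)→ [16, 20, 36, 56, 92]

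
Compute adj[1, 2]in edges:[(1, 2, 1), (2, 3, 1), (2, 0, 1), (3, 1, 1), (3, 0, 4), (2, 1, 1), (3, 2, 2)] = 1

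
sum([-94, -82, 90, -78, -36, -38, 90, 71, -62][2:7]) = slice → [90, -78, -36, -38, 90]
90 + (-78) + (-36) + (-38) + 90
= 28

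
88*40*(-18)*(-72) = 4561920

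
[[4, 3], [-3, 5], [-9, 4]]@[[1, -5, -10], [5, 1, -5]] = [[19, -17, -55], [22, 20, 5], [11, 49, 70]]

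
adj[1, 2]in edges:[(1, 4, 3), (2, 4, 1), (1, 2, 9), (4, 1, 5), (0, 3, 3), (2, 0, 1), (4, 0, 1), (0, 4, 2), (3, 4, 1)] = 9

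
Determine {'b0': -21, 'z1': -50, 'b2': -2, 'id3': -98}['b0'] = -21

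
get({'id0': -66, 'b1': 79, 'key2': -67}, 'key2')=-67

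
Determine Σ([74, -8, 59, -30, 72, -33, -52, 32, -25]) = 89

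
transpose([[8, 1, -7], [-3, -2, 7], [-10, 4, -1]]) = [[8, -3, -10], [1, -2, 4], [-7, 7, -1]]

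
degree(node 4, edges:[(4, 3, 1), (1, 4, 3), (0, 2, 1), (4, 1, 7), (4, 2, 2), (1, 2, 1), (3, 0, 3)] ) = 4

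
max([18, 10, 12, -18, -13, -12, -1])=18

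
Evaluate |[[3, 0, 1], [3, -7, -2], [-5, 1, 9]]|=(1)*(3)*det([[-7, -2], [1, 9]]) + (-1)*(0)*det([[3, -2], [-5, 9]]) + (1)*(1)*det([[3, -7], [-5, 1]])
= -183 + 0 + -32
= -215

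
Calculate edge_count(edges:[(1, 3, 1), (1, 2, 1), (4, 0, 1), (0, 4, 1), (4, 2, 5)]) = 5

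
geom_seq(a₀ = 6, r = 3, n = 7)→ [6, 18, 54, 162, 486, 1458, 4374]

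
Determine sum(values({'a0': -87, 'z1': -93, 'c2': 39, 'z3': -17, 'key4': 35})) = -123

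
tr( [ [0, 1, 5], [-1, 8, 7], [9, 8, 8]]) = diagonal: 0 + 8 + 8
= 16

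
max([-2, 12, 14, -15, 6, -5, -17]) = 14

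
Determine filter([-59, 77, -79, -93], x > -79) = keep x where x > -79: -59✓, 77✓, -79✗, -93✗
= [-59, 77]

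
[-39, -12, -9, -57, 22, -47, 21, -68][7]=-68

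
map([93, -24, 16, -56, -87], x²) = [8649, 576, 256, 3136, 7569]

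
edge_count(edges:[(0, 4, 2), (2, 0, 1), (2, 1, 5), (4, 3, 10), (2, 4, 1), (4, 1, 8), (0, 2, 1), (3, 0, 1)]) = 8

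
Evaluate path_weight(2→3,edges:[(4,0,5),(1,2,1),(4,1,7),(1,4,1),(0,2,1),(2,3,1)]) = w(2→3)=1
= 1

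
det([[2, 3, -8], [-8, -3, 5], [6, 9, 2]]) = (1)*(2)*det([[-3, 5], [9, 2]]) + (-1)*(3)*det([[-8, 5], [6, 2]]) + (1)*(-8)*det([[-8, -3], [6, 9]])
= -102 + 138 + 432
= 468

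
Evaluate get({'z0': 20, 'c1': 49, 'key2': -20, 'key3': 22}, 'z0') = 20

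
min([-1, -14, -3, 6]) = -14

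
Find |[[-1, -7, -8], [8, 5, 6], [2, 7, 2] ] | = (1)*(-1)*det([[5, 6], [7, 2]]) + (-1)*(-7)*det([[8, 6], [2, 2]]) + (1)*(-8)*det([[8, 5], [2, 7]])
= 32 + 28 + -368
= -308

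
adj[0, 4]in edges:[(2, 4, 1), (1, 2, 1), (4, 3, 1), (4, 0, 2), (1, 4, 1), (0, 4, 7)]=7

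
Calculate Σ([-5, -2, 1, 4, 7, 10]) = (-5) + (-2) + 1 + 4 + 7 + 10
= 15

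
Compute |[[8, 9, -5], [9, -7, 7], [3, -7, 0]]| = 791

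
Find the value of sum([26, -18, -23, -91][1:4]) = slice → [-18, -23, -91]
(-18) + (-23) + (-91)
= -132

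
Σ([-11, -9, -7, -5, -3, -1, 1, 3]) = -32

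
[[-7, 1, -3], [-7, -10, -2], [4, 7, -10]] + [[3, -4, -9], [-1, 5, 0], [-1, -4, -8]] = [[-4, -3, -12], [-8, -5, -2], [3, 3, -18]]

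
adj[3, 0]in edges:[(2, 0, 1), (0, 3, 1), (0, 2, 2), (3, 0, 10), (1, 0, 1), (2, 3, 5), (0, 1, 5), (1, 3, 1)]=10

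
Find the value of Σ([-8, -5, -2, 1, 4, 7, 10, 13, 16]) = 36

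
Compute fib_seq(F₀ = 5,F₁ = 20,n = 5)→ F_2 = F_1 + F_0 = 25
F_3 = F_2 + F_1 = 45
F_4 = F_3 + F_2 = 70
= [5, 20, 25, 45, 70]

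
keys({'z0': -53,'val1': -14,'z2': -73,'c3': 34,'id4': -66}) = ['z0', 'val1', 'z2', 'c3', 'id4']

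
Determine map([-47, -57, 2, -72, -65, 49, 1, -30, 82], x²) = (-47)²=2209, (-57)²=3249, (2)²=4, (-72)²=5184, (-65)²=4225, (49)²=2401, (1)²=1, (-30)²=900, (82)²=6724
= [2209, 3249, 4, 5184, 4225, 2401, 1, 900, 6724]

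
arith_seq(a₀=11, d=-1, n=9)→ a_0 = 11 + 0*-1 = 11
a_1 = 11 + 1*-1 = 10
a_2 = 11 + 2*-1 = 9
...
= [11, 10, 9, 8, 7, 6, 5, 4, 3]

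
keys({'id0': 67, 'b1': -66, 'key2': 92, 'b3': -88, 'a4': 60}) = ['id0', 'b1', 'key2', 'b3', 'a4']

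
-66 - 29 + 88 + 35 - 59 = -31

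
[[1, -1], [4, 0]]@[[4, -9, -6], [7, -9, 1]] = C[0][0] = (1)*(4) + (-1)*(7) = -3
C[0][1] = (1)*(-9) + (-1)*(-9) = 0
C[0][2] = (1)*(-6) + (-1)*(1) = -7
C[1][0] = (4)*(4) + (0)*(7) = 16
C[1][1] = (4)*(-9) + (0)*(-9) = -36
C[1][2] = (4)*(-6) + (0)*(1) = -24
= [[-3, 0, -7], [16, -36, -24]]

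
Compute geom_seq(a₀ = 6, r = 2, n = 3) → [6, 12, 24]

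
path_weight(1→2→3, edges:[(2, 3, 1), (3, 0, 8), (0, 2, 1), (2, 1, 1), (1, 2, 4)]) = 5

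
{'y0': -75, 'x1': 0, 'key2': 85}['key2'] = 85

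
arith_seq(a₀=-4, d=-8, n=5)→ [-4, -12, -20, -28, -36]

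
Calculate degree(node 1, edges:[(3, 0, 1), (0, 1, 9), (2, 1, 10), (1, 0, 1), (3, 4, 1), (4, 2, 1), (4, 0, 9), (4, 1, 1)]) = 4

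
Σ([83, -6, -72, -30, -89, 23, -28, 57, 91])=83 + (-6) + (-72) + (-30) + (-89) + 23 + (-28) + 57 + 91
= 29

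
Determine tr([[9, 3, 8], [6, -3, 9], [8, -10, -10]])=-4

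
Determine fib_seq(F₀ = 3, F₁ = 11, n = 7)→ F_2 = F_1 + F_0 = 14
F_3 = F_2 + F_1 = 25
F_4 = F_3 + F_2 = 39
...
= [3, 11, 14, 25, 39, 64, 103]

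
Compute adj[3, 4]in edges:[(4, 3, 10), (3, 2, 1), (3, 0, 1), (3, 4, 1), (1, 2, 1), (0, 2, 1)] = 1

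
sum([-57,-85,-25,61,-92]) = -198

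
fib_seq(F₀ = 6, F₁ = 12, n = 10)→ F_2 = F_1 + F_0 = 18
F_3 = F_2 + F_1 = 30
F_4 = F_3 + F_2 = 48
...
= [6, 12, 18, 30, 48, 78, 126, 204, 330, 534]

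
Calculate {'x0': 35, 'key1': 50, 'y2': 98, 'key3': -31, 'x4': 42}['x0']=35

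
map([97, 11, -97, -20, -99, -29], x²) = [9409, 121, 9409, 400, 9801, 841]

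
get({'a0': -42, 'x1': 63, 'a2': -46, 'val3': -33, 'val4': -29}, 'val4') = -29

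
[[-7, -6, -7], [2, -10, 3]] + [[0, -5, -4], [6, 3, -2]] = [[-7, -11, -11], [8, -7, 1]]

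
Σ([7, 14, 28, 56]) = 105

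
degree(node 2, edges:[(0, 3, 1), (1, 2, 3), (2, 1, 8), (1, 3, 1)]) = incident: (1,2), (2,1)
= 2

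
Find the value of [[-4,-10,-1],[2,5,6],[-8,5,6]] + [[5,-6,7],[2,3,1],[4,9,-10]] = [[1, -16, 6], [4, 8, 7], [-4, 14, -4]]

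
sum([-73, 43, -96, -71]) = (-73) + 43 + (-96) + (-71)
= -197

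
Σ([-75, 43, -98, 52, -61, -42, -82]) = -263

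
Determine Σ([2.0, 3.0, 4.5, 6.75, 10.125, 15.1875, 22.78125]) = 2.0 + 3.0 + 4.5 + 6.75 + 10.125 + 15.1875 + 22.78125
= 64.34375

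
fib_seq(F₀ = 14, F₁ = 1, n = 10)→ F_2 = F_1 + F_0 = 15
F_3 = F_2 + F_1 = 16
F_4 = F_3 + F_2 = 31
...
= [14, 1, 15, 16, 31, 47, 78, 125, 203, 328]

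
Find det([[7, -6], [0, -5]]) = -35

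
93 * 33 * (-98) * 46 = -13835052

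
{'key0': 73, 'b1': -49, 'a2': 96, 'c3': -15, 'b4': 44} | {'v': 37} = {'key0': 73, 'b1': -49, 'a2': 96, 'c3': -15, 'b4': 44, 'v': 37}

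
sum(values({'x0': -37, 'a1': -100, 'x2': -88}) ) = -225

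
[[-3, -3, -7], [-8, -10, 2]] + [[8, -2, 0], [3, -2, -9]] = [[5, -5, -7], [-5, -12, -7]]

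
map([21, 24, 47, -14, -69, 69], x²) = (21)²=441, (24)²=576, (47)²=2209, (-14)²=196, (-69)²=4761, (69)²=4761
= [441, 576, 2209, 196, 4761, 4761]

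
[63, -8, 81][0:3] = [63, -8, 81]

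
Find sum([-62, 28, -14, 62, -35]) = -21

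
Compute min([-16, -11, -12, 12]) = -16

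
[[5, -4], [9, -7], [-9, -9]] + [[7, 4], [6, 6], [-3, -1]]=[[12, 0], [15, -1], [-12, -10]]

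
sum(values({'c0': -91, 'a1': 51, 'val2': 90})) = (-91) + 51 + 90
= 50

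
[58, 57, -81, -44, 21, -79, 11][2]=-81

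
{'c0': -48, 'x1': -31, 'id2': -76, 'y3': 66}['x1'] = -31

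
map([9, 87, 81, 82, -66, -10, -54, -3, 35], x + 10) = [19, 97, 91, 92, -56, 0, -44, 7, 45]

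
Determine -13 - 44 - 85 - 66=-208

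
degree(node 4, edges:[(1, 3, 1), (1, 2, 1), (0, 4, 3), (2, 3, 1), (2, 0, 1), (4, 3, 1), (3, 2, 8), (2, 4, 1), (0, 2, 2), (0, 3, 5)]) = incident: (0,4), (4,3), (2,4)
= 3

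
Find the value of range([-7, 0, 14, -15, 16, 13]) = 31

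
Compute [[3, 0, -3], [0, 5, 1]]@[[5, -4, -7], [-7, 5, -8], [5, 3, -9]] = [[0, -21, 6], [-30, 28, -49]]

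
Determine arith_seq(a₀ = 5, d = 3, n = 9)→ [5, 8, 11, 14, 17, 20, 23, 26, 29]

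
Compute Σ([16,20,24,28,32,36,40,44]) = 16 + 20 + 24 + 28 + 32 + 36 + 40 + 44
= 240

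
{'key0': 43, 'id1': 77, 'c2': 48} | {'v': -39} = {'key0': 43, 'id1': 77, 'c2': 48, 'v': -39}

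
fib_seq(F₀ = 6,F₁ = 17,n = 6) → F_2 = F_1 + F_0 = 23
F_3 = F_2 + F_1 = 40
F_4 = F_3 + F_2 = 63
...
= [6, 17, 23, 40, 63, 103]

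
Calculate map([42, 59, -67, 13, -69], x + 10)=[52, 69, -57, 23, -59]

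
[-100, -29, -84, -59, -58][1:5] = [-29, -84, -59, -58]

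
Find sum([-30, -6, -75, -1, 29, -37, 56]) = (-30) + (-6) + (-75) + (-1) + 29 + (-37) + 56
= -64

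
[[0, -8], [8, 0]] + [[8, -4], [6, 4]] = [[8, -12], [14, 4]]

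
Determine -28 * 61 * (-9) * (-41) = -630252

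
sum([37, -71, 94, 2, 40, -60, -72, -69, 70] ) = -29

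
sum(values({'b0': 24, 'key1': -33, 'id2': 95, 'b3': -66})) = 24 + (-33) + 95 + (-66)
= 20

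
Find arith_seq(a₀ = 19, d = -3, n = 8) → a_0 = 19 + 0*-3 = 19
a_1 = 19 + 1*-3 = 16
a_2 = 19 + 2*-3 = 13
...
= [19, 16, 13, 10, 7, 4, 1, -2]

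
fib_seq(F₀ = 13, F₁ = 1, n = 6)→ F_2 = F_1 + F_0 = 14
F_3 = F_2 + F_1 = 15
F_4 = F_3 + F_2 = 29
...
= [13, 1, 14, 15, 29, 44]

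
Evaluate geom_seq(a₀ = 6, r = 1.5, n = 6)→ [6.0, 9.0, 13.5, 20.25, 30.375, 45.5625]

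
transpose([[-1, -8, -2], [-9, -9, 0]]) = [[-1, -9], [-8, -9], [-2, 0]]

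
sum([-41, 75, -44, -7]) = (-41) + 75 + (-44) + (-7)
= -17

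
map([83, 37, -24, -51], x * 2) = [166, 74, -48, -102]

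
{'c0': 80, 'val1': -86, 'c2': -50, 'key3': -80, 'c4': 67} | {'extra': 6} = {'c0': 80, 'val1': -86, 'c2': -50, 'key3': -80, 'c4': 67, 'extra': 6}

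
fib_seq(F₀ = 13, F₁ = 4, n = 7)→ F_2 = F_1 + F_0 = 17
F_3 = F_2 + F_1 = 21
F_4 = F_3 + F_2 = 38
...
= [13, 4, 17, 21, 38, 59, 97]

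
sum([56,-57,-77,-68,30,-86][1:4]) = -202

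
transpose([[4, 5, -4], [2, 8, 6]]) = [[4, 2], [5, 8], [-4, 6]]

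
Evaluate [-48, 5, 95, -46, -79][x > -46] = [5, 95]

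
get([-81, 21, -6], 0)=-81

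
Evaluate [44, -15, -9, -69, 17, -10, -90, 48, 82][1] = -15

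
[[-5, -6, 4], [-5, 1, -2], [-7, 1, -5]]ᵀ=[[-5, -5, -7], [-6, 1, 1], [4, -2, -5]]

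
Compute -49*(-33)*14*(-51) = -1154538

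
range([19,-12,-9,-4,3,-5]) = 31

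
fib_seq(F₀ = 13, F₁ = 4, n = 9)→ F_2 = F_1 + F_0 = 17
F_3 = F_2 + F_1 = 21
F_4 = F_3 + F_2 = 38
...
= [13, 4, 17, 21, 38, 59, 97, 156, 253]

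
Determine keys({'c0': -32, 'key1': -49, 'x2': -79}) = ['c0', 'key1', 'x2']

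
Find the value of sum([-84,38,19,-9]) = -36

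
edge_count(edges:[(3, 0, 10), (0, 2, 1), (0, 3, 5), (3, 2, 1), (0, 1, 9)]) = 5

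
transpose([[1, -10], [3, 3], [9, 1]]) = [[1, 3, 9], [-10, 3, 1]]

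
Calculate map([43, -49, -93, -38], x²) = [1849, 2401, 8649, 1444]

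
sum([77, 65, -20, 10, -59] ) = 77 + 65 + (-20) + 10 + (-59)
= 73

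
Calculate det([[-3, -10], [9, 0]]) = (-3)*(0) - (-10)*(9)
= 90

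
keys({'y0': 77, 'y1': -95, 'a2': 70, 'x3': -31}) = ['y0', 'y1', 'a2', 'x3']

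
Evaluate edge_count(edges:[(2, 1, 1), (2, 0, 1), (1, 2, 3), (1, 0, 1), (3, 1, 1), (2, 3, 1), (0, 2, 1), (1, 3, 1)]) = 8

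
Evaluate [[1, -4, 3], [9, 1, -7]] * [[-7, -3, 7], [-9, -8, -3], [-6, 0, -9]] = [[11, 29, -8], [-30, -35, 123]]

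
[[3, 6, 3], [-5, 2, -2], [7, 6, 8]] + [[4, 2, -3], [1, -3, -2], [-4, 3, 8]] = [[7, 8, 0], [-4, -1, -4], [3, 9, 16]]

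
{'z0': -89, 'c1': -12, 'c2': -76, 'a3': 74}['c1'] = -12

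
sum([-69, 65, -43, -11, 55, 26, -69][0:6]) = slice → [-69, 65, -43, -11, 55, 26]
(-69) + 65 + (-43) + (-11) + 55 + 26
= 23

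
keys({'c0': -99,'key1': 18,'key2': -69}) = ['c0', 'key1', 'key2']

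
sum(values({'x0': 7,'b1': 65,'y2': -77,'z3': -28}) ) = 7 + 65 + (-77) + (-28)
= -33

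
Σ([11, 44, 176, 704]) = 11 + 44 + 176 + 704
= 935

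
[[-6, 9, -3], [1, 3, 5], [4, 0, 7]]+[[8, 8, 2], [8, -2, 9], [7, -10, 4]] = [[2, 17, -1], [9, 1, 14], [11, -10, 11]]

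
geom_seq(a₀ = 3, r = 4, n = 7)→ a_0 = 3*4^0 = 3
a_1 = 3*4^1 = 12
a_2 = 3*4^2 = 48
...
= [3, 12, 48, 192, 768, 3072, 12288]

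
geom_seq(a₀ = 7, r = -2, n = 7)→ a_0 = 7*(-2)^0 = 7
a_1 = 7*(-2)^1 = -14
a_2 = 7*(-2)^2 = 28
...
= [7, -14, 28, -56, 112, -224, 448]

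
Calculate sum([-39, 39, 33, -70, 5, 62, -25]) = 5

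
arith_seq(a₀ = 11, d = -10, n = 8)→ a_0 = 11 + 0*-10 = 11
a_1 = 11 + 1*-10 = 1
a_2 = 11 + 2*-10 = -9
...
= [11, 1, -9, -19, -29, -39, -49, -59]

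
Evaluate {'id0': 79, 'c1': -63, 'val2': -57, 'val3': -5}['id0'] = 79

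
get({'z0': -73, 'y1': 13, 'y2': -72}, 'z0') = -73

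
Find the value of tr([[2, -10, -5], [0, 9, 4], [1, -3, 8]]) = 19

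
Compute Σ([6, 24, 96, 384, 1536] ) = 2046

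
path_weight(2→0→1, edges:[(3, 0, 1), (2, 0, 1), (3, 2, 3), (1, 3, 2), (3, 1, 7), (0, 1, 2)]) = 3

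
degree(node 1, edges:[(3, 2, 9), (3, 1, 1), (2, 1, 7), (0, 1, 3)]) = 3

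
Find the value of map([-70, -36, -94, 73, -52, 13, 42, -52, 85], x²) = (-70)²=4900, (-36)²=1296, (-94)²=8836, (73)²=5329, (-52)²=2704, (13)²=169, (42)²=1764, (-52)²=2704, (85)²=7225
= [4900, 1296, 8836, 5329, 2704, 169, 1764, 2704, 7225]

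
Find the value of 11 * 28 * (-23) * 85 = -602140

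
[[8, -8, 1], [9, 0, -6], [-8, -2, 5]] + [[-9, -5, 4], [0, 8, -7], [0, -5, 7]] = [[-1, -13, 5], [9, 8, -13], [-8, -7, 12]]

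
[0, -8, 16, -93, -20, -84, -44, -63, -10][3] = -93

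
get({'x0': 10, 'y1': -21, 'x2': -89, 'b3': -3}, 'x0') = 10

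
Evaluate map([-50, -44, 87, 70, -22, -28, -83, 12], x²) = [2500, 1936, 7569, 4900, 484, 784, 6889, 144]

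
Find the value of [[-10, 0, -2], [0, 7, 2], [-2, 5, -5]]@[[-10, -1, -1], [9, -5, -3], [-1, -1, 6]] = C[0][0] = (-10)*(-10) + (0)*(9) + (-2)*(-1) = 102
C[0][1] = (-10)*(-1) + (0)*(-5) + (-2)*(-1) = 12
C[0][2] = (-10)*(-1) + (0)*(-3) + (-2)*(6) = -2
C[1][0] = (0)*(-10) + (7)*(9) + (2)*(-1) = 61
C[1][1] = (0)*(-1) + (7)*(-5) + (2)*(-1) = -37
C[1][2] = (0)*(-1) + (7)*(-3) + (2)*(6) = -9
... (3 more cells)
= [[102, 12, -2], [61, -37, -9], [70, -18, -43]]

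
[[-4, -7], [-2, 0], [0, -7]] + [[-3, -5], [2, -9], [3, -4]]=[[-7, -12], [0, -9], [3, -11]]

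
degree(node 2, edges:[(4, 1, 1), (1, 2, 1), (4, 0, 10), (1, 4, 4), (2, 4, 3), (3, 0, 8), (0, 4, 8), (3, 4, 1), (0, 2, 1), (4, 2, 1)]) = 4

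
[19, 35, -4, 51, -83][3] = 51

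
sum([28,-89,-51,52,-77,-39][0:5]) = slice → [28, -89, -51, 52, -77]
28 + (-89) + (-51) + 52 + (-77)
= -137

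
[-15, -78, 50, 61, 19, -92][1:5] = [-78, 50, 61, 19]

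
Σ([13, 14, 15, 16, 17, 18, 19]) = 13 + 14 + 15 + 16 + 17 + 18 + 19
= 112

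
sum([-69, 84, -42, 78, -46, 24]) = 29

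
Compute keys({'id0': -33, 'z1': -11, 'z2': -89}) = ['id0', 'z1', 'z2']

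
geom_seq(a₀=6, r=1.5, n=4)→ [6.0, 9.0, 13.5, 20.25]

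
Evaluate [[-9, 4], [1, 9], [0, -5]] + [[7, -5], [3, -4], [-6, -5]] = [[-2, -1], [4, 5], [-6, -10]]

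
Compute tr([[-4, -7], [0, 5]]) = 1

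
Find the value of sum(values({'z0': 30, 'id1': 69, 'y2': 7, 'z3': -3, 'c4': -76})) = 27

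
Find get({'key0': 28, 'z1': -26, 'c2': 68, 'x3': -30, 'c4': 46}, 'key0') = 28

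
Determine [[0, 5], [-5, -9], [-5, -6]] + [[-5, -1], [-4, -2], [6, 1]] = [[-5, 4], [-9, -11], [1, -5]]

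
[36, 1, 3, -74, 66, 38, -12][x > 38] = [66]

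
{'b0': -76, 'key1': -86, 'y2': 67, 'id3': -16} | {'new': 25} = {'b0': -76, 'key1': -86, 'y2': 67, 'id3': -16, 'new': 25}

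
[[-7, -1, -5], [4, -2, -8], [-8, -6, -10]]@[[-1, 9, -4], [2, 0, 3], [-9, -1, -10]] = C[0][0] = (-7)*(-1) + (-1)*(2) + (-5)*(-9) = 50
C[0][1] = (-7)*(9) + (-1)*(0) + (-5)*(-1) = -58
C[0][2] = (-7)*(-4) + (-1)*(3) + (-5)*(-10) = 75
C[1][0] = (4)*(-1) + (-2)*(2) + (-8)*(-9) = 64
C[1][1] = (4)*(9) + (-2)*(0) + (-8)*(-1) = 44
C[1][2] = (4)*(-4) + (-2)*(3) + (-8)*(-10) = 58
... (3 more cells)
= [[50, -58, 75], [64, 44, 58], [86, -62, 114]]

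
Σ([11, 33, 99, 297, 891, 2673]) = 11 + 33 + 99 + 297 + 891 + 2673
= 4004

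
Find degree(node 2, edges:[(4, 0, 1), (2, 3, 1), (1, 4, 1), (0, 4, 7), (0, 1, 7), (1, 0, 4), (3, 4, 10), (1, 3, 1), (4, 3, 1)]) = incident: (2,3)
= 1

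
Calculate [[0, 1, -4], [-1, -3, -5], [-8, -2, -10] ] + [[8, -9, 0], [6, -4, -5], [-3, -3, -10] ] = [[8, -8, -4], [5, -7, -10], [-11, -5, -20]]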